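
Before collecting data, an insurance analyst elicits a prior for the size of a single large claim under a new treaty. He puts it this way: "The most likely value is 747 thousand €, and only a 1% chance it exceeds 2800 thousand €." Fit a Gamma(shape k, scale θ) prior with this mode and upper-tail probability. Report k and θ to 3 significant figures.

k ≈ 3.44, θ ≈ 307

Gamma(k,θ) with k>1 has mode (k−1)θ, so θ = 747/(k−1).
Need P(X < 2800) = 0.99 with θ tied to k this way. Start at k = 2, θ = 747: P(X<2800) ≈ 0.888.
Too low — raise k to concentrate. Iterating converges to k ≈ 3.44.
Then θ = 747/(3.44−1) ≈ 307.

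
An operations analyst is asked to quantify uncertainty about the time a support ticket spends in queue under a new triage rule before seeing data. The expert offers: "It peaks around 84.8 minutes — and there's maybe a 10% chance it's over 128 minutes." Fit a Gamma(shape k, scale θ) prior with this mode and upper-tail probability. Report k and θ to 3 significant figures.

Gamma(k,θ) with k>1 has mode (k−1)θ, so θ = 84.8/(k−1).
Need P(X < 128) = 0.9 with θ tied to k this way. Start at k = 2, θ = 84.8: P(X<128) ≈ 0.445.
Too low — raise k to concentrate. Iterating converges to k ≈ 12.
Then θ = 84.8/(12−1) ≈ 7.72.

k ≈ 12, θ ≈ 7.72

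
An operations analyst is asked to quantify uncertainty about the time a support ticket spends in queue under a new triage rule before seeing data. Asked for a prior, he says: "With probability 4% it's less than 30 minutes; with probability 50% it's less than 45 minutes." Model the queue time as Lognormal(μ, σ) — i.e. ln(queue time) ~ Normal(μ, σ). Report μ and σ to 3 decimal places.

If T ~ Lognormal(μ,σ) then ln T ~ Normal(μ,σ), so the p-quantile of ln T is μ + z_p·σ.
ln(30) = 3.401 and ln(45) = 3.807; z_{0.04} = -1.751, z_{0.5} = 0.
σ = (3.807 − 3.401)/(0 − (-1.751)) = 0.232.
μ = 3.401 − (-1.751)·0.232 = 3.807.

μ ≈ 3.807, σ ≈ 0.232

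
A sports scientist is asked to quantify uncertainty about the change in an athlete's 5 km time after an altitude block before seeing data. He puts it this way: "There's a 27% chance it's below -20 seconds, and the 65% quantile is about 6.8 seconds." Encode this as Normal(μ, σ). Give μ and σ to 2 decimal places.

The p-quantile of Normal(μ,σ) is μ + z_p·σ, with z_{0.27} = -0.6128 and z_{0.65} = 0.3853.
Eliminate σ: μ = (z₂·x₁ − z₁·x₂)/(z₂ − z₁) = (0.3853·-20 − (-0.6128)·6.8)/0.9981 = -3.55.
Then σ = (x₂ − x₁)/(z₂ − z₁) = (6.8 − -20)/0.9981 = 26.85.

μ = -3.55, σ = 26.85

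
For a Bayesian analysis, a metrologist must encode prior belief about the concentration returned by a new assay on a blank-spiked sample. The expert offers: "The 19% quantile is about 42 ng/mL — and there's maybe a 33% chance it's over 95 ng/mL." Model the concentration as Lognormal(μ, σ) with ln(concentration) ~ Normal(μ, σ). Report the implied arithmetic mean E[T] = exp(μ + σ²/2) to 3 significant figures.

If T ~ Lognormal(μ,σ) then ln T ~ Normal(μ,σ), so the p-quantile of ln T is μ + z_p·σ.
ln(42) = 3.738 and ln(95) = 4.554; z_{0.19} = -0.8779, z_{0.67} = 0.4399.
σ = (4.554 − 3.738)/(0.4399 − (-0.8779)) = 0.619.
μ = 3.738 − (-0.8779)·0.619 = 4.281.
E[T] = exp(μ + σ²/2) = exp(4.281 + 0.1918) = 87.6 ng/mL.

E[T] ≈ 87.6 ng/mL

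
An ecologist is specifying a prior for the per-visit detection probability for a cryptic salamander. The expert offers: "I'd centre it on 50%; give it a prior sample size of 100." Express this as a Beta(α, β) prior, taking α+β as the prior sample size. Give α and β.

α = 50, β = 50

Under the effective-sample-size interpretation, Beta(α, β) has prior mean α/(α+β) and prior sample size α+β.
So α+β = 100 and α/(α+β) = 0.5, giving α = 0.5·100 = 50 and β = 100 − 50 = 50.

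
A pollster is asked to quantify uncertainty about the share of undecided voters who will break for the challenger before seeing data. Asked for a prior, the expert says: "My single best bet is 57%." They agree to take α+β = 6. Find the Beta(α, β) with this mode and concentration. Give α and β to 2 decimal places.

For α,β > 1 the Beta mode is (α−1)/(α+β−2). With α+β = 6, the mode is (α−1)/4.
Set (α−1)/4 = 0.57 → α = 1 + 0.57·4 = 3.28.
β = 6 − α = 2.72.

α = 3.28, β = 2.72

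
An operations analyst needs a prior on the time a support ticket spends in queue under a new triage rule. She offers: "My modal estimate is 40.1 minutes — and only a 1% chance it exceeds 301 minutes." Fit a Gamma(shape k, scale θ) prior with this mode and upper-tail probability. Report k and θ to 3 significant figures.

Gamma(k,θ) with k>1 has mode (k−1)θ, so θ = 40.1/(k−1).
Need P(X < 301) = 0.99 with θ tied to k this way. Start at k = 2, θ = 40.1: P(X<301) ≈ 0.995.
Too high — lower k to spread out. Iterating converges to k ≈ 1.85.
Then θ = 40.1/(1.85−1) ≈ 47.4.

k ≈ 1.85, θ ≈ 47.4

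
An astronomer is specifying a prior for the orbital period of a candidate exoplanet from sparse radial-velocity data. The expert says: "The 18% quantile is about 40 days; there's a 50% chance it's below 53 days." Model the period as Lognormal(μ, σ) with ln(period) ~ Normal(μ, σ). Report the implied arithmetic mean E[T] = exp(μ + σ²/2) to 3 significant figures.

E[T] ≈ 55.6 days

If T ~ Lognormal(μ,σ) then ln T ~ Normal(μ,σ), so the p-quantile of ln T is μ + z_p·σ.
ln(40) = 3.689 and ln(53) = 3.97; z_{0.18} = -0.9154, z_{0.5} = 0.
σ = (3.97 − 3.689)/(0 − (-0.9154)) = 0.307.
μ = 3.689 − (-0.9154)·0.307 = 3.970.
E[T] = exp(μ + σ²/2) = exp(3.970 + 0.0473) = 55.6 days.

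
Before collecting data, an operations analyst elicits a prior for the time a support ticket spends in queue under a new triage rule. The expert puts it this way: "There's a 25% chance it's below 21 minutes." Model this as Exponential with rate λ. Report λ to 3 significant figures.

λ ≈ 0.0137

P(T < 21.0) = 1 − e^(−λ·21.0) = 0.25, so λ = −ln(1−0.25)/21.0 = −ln(0.75)/21.0 = 0.0137.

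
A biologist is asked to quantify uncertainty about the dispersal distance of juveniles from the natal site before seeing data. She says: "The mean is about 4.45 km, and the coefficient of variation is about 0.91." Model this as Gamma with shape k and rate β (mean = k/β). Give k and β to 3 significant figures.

For Gamma(k, rate β): mean = k/β, variance = k/β², so CV = 1/√k.
CV = 0.91, hence k = 1/CV² = 1.21.
Then β = k/mean = 1.21/4.45 = 0.271.

k ≈ 1.21, β ≈ 0.271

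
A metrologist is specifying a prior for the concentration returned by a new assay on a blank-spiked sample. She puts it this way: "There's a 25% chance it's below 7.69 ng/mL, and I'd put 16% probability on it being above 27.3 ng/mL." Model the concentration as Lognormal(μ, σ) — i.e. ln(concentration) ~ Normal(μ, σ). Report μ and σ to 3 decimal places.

μ ≈ 2.552, σ ≈ 0.759

If T ~ Lognormal(μ,σ) then ln T ~ Normal(μ,σ), so the p-quantile of ln T is μ + z_p·σ.
ln(7.69) = 2.04 and ln(27.3) = 3.307; z_{0.25} = -0.6745, z_{0.84} = 0.9945.
σ = (3.307 − 2.04)/(0.9945 − (-0.6745)) = 0.759.
μ = 2.04 − (-0.6745)·0.759 = 2.552.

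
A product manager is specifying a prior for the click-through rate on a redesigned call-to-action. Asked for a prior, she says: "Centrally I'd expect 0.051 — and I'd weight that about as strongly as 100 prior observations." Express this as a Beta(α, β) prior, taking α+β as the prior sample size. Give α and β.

α = 5.1, β = 94.9

Under the effective-sample-size interpretation, Beta(α, β) has prior mean α/(α+β) and prior sample size α+β.
So α+β = 100 and α/(α+β) = 0.051, giving α = 0.051·100 = 5.1 and β = 100 − 5.1 = 94.9.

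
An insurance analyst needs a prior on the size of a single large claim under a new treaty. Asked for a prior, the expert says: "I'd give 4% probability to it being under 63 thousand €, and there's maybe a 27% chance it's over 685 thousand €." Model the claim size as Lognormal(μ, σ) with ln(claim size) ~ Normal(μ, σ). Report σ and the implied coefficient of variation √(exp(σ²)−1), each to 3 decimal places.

σ ≈ 1.010, CV ≈ 1.331

If T ~ Lognormal(μ,σ) then ln T ~ Normal(μ,σ), so the p-quantile of ln T is μ + z_p·σ.
ln(63) = 4.143 and ln(685) = 6.529; z_{0.04} = -1.751, z_{0.73} = 0.6128.
σ = (6.529 − 4.143)/(0.6128 − (-1.751)) = 1.010.
μ = 4.143 − (-1.751)·1.010 = 5.911.
CV = √(exp(σ²)−1) = √(exp(1.0194)−1) = 1.331.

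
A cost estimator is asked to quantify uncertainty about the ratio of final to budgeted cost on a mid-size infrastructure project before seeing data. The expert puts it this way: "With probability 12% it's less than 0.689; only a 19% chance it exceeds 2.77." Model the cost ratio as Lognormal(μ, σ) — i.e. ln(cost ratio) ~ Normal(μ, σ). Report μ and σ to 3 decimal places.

μ ≈ 0.424, σ ≈ 0.678

If T ~ Lognormal(μ,σ) then ln T ~ Normal(μ,σ), so the p-quantile of ln T is μ + z_p·σ.
ln(0.689) = -0.3725 and ln(2.77) = 1.019; z_{0.12} = -1.175, z_{0.81} = 0.8779.
σ = (1.019 − -0.3725)/(0.8779 − (-1.175)) = 0.678.
μ = -0.3725 − (-1.175)·0.678 = 0.424.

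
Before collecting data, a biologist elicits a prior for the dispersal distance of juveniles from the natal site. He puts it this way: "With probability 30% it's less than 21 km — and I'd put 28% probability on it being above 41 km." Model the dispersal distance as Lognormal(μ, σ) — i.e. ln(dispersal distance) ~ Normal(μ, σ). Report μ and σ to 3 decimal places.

If T ~ Lognormal(μ,σ) then ln T ~ Normal(μ,σ), so the p-quantile of ln T is μ + z_p·σ.
ln(21) = 3.045 and ln(41) = 3.714; z_{0.3} = -0.5244, z_{0.72} = 0.5828.
σ = (3.714 − 3.045)/(0.5828 − (-0.5244)) = 0.604.
μ = 3.045 − (-0.5244)·0.604 = 3.361.

μ ≈ 3.361, σ ≈ 0.604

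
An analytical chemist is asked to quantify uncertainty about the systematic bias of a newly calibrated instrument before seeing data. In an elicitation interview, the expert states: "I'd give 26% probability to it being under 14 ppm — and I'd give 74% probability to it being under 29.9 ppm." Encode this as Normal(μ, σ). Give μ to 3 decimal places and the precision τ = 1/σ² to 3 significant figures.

The p-quantile of Normal(μ,σ) is μ + z_p·σ, with z_{0.26} = -0.6433 and z_{0.74} = 0.6433.
Eliminate σ: μ = (z₂·x₁ − z₁·x₂)/(z₂ − z₁) = (0.6433·14 − (-0.6433)·29.9)/1.287 = 21.950.
Then σ = (x₂ − x₁)/(z₂ − z₁) = (29.9 − 14)/1.287 = 12.357.
Precision τ = 1/σ² = 1/12.36² = 0.00655.

μ = 21.950, τ = 0.00655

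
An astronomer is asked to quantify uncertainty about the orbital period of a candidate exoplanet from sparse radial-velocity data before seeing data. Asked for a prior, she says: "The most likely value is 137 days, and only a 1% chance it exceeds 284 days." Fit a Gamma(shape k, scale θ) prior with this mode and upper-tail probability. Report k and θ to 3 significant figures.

k ≈ 10.2, θ ≈ 14.9

Gamma(k,θ) with k>1 has mode (k−1)θ, so θ = 137/(k−1).
Need P(X < 284) = 0.99 with θ tied to k this way. Start at k = 2, θ = 137: P(X<284) ≈ 0.613.
Too low — raise k to concentrate. Iterating converges to k ≈ 10.2.
Then θ = 137/(10.2−1) ≈ 14.9.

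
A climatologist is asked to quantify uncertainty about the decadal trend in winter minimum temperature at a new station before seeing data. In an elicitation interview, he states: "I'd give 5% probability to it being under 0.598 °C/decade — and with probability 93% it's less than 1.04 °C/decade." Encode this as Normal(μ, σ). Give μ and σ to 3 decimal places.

μ = 0.831, σ = 0.142

For Normal(μ,σ), the p-quantile is μ + z_p·σ. Here z_{0.05} = -1.645, z_{0.93} = 1.476.
So 0.598 = μ − 1.645σ and 1.04 = μ + 1.476σ.
Subtracting: σ = (1.04 − 0.598)/(1.476 − (-1.645)) = 0.142.
Then μ = 0.598 − (-1.645)·0.142 = 0.831.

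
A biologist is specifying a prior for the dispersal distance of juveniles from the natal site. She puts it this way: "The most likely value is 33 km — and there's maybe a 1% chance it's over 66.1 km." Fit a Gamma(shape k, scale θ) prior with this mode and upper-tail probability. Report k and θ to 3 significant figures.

k ≈ 11.2, θ ≈ 3.24

Gamma(k,θ) with k>1 has mode (k−1)θ, so θ = 33/(k−1).
Need P(X < 66.1) = 0.99 with θ tied to k this way. Start at k = 2, θ = 33: P(X<66.1) ≈ 0.595.
Too low — raise k to concentrate. Iterating converges to k ≈ 11.2.
Then θ = 33/(11.2−1) ≈ 3.24.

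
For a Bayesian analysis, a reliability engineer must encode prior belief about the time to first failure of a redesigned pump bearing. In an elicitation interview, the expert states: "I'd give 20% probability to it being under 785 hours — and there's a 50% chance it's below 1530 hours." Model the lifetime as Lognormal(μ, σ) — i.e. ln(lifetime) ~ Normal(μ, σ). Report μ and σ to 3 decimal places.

If T ~ Lognormal(μ,σ) then ln T ~ Normal(μ,σ), so the p-quantile of ln T is μ + z_p·σ.
ln(785) = 6.666 and ln(1530) = 7.333; z_{0.2} = -0.8416, z_{0.5} = 0.
σ = (7.333 − 6.666)/(0 − (-0.8416)) = 0.793.
μ = 6.666 − (-0.8416)·0.793 = 7.333.

μ ≈ 7.333, σ ≈ 0.793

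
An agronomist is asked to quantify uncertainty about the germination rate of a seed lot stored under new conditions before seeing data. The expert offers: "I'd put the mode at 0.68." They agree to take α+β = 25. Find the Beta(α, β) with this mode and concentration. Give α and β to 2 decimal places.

For α,β > 1 the Beta mode is (α−1)/(α+β−2). With α+β = 25, the mode is (α−1)/23.
Set (α−1)/23 = 0.68 → α = 1 + 0.68·23 = 16.64.
β = 25 − α = 8.36.

α = 16.64, β = 8.36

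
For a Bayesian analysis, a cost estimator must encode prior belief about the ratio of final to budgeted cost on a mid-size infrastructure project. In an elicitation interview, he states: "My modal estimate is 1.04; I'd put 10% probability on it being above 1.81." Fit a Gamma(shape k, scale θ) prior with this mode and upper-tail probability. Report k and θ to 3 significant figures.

k ≈ 7.18, θ ≈ 0.168

Gamma(k,θ) with k>1 has mode (k−1)θ, so θ = 1.04/(k−1).
Need P(X < 1.81) = 0.9 with θ tied to k this way. Start at k = 2, θ = 1.04: P(X<1.81) ≈ 0.519.
Too low — raise k to concentrate. Iterating converges to k ≈ 7.18.
Then θ = 1.04/(7.18−1) ≈ 0.168.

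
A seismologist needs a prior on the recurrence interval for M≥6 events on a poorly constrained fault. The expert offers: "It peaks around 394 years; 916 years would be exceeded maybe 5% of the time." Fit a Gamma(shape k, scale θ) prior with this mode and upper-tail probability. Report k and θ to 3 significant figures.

Gamma(k,θ) with k>1 has mode (k−1)θ, so θ = 394/(k−1).
Need P(X < 916) = 0.95 with θ tied to k this way. Start at k = 2, θ = 394: P(X<916) ≈ 0.675.
Too low — raise k to concentrate. Iterating converges to k ≈ 4.85.
Then θ = 394/(4.85−1) ≈ 102.

k ≈ 4.85, θ ≈ 102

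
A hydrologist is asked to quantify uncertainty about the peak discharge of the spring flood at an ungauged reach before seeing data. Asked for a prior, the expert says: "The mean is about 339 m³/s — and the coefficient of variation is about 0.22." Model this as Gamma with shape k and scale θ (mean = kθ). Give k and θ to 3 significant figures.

For Gamma(k, scale θ): mean = kθ, variance = kθ², so CV = 1/√k.
CV = 0.22, hence k = 1/CV² = 20.7.
Then θ = mean/k = 339/20.7 = 16.4.

k ≈ 20.7, θ ≈ 16.4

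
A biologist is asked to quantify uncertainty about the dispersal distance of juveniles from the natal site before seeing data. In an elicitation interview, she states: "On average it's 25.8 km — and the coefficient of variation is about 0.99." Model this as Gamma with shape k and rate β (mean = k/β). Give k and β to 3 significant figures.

For Gamma(k, rate β): mean = k/β, variance = k/β², so CV = 1/√k.
CV = 0.99, hence k = 1/CV² = 1.02.
Then β = k/mean = 1.02/25.8 = 0.0395.

k ≈ 1.02, β ≈ 0.0395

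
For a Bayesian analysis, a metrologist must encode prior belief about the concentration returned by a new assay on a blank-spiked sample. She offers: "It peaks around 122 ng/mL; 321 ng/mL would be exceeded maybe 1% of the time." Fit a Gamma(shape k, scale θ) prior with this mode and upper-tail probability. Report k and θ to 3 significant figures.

k ≈ 5.96, θ ≈ 24.6

Gamma(k,θ) with k>1 has mode (k−1)θ, so θ = 122/(k−1).
Need P(X < 321) = 0.99 with θ tied to k this way. Start at k = 2, θ = 122: P(X<321) ≈ 0.739.
Too low — raise k to concentrate. Iterating converges to k ≈ 5.96.
Then θ = 122/(5.96−1) ≈ 24.6.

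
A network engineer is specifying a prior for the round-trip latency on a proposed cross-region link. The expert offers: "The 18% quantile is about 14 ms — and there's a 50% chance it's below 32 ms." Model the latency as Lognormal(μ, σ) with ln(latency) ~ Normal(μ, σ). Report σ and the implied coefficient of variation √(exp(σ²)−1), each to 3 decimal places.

If T ~ Lognormal(μ,σ) then ln T ~ Normal(μ,σ), so the p-quantile of ln T is μ + z_p·σ.
ln(14) = 2.639 and ln(32) = 3.466; z_{0.18} = -0.9154, z_{0.5} = 0.
σ = (3.466 − 2.639)/(0 − (-0.9154)) = 0.903.
μ = 2.639 − (-0.9154)·0.903 = 3.466.
CV = √(exp(σ²)−1) = √(exp(0.8156)−1) = 1.123.

σ ≈ 0.903, CV ≈ 1.123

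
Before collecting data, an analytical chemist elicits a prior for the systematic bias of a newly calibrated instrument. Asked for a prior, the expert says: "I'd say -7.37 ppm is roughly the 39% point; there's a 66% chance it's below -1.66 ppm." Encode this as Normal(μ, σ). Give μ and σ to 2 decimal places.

μ = -5.06, σ = 8.25

For Normal(μ,σ), the p-quantile is μ + z_p·σ. Here z_{0.39} = -0.2793, z_{0.66} = 0.4125.
So -7.37 = μ − 0.2793σ and -1.66 = μ + 0.4125σ.
Subtracting: σ = (-1.66 − -7.37)/(0.4125 − (-0.2793)) = 8.25.
Then μ = -7.37 − (-0.2793)·8.25 = -5.06.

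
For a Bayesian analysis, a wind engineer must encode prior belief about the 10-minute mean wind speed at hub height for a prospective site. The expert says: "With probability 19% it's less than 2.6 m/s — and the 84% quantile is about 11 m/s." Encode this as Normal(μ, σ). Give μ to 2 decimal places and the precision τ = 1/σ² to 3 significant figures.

The p-quantile of Normal(μ,σ) is μ + z_p·σ, with z_{0.19} = -0.8779 and z_{0.84} = 0.9945.
Eliminate σ: μ = (z₂·x₁ − z₁·x₂)/(z₂ − z₁) = (0.9945·2.6 − (-0.8779)·11)/1.872 = 6.54.
Then σ = (x₂ − x₁)/(z₂ − z₁) = (11 − 2.6)/1.872 = 4.49.
Precision τ = 1/σ² = 1/4.486² = 0.0497.

μ = 6.54, τ = 0.0497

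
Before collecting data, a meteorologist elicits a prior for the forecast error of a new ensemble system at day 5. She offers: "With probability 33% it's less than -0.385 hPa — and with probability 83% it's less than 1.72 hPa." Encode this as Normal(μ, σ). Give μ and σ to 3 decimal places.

μ = 0.279, σ = 1.510

The p-quantile of Normal(μ,σ) is μ + z_p·σ, with z_{0.33} = -0.4399 and z_{0.83} = 0.9542.
Eliminate σ: μ = (z₂·x₁ − z₁·x₂)/(z₂ − z₁) = (0.9542·-0.385 − (-0.4399)·1.72)/1.394 = 0.279.
Then σ = (x₂ − x₁)/(z₂ − z₁) = (1.72 − -0.385)/1.394 = 1.510.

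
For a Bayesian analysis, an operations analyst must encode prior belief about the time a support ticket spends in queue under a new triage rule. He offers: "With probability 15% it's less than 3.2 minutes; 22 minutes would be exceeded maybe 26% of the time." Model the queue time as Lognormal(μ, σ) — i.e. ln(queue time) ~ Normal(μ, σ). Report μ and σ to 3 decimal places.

If T ~ Lognormal(μ,σ) then ln T ~ Normal(μ,σ), so the p-quantile of ln T is μ + z_p·σ.
ln(3.2) = 1.163 and ln(22) = 3.091; z_{0.15} = -1.036, z_{0.74} = 0.6433.
σ = (3.091 − 1.163)/(0.6433 − (-1.036)) = 1.148.
μ = 1.163 − (-1.036)·1.148 = 2.353.

μ ≈ 2.353, σ ≈ 1.148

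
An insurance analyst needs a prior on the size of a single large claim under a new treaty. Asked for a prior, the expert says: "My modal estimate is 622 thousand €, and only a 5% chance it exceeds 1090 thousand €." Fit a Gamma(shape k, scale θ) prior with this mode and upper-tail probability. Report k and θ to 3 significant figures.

Gamma(k,θ) with k>1 has mode (k−1)θ, so θ = 622/(k−1).
Need P(X < 1090) = 0.95 with θ tied to k this way. Start at k = 2, θ = 622: P(X<1090) ≈ 0.523.
Too low — raise k to concentrate. Iterating converges to k ≈ 9.86.
Then θ = 622/(9.86−1) ≈ 70.2.

k ≈ 9.86, θ ≈ 70.2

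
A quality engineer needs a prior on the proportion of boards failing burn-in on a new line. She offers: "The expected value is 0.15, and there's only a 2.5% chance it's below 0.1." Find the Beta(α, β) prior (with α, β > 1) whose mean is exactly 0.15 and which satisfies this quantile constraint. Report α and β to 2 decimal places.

With mean 0.15 fixed, write α = 0.15s, β = 0.85s where s = α+β.
Need P(θ < 0.1) = 0.025 under Beta(0.15s, 0.85s). Normal approximation: (q−m)/√(m(1−m)/s) ≈ z_{0.025} = -1.96, so s ≈ 0.15·0.85·(-1.96)²/(0.1−0.15)² = 195.9.
At s = 195.9: P(θ<0.1) ≈ 0.016. Adjusting to match 0.025 gives s ≈ 165.92.
So α = 0.15·165.92 ≈ 24.89, β = 0.85·165.92 ≈ 141.04.

α ≈ 24.89, β ≈ 141.04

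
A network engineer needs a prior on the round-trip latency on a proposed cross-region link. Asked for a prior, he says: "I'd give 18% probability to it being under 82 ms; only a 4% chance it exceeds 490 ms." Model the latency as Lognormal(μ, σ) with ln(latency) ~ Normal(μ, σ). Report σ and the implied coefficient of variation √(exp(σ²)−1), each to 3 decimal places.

σ ≈ 0.671, CV ≈ 0.753

If T ~ Lognormal(μ,σ) then ln T ~ Normal(μ,σ), so the p-quantile of ln T is μ + z_p·σ.
ln(82) = 4.407 and ln(490) = 6.194; z_{0.18} = -0.9154, z_{0.96} = 1.751.
σ = (6.194 − 4.407)/(1.751 − (-0.9154)) = 0.671.
μ = 4.407 − (-0.9154)·0.671 = 5.021.
CV = √(exp(σ²)−1) = √(exp(0.4496)−1) = 0.753.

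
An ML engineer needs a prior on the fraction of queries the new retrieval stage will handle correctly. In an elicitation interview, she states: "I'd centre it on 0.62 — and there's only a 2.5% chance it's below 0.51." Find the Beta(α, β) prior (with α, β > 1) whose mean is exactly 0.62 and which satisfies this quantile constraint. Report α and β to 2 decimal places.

α ≈ 48.03, β ≈ 29.44

With mean 0.62 fixed, write α = 0.62s, β = 0.38s where s = α+β.
Need P(θ < 0.51) = 0.025 under Beta(0.62s, 0.38s). Normal approximation: (q−m)/√(m(1−m)/s) ≈ z_{0.025} = -1.96, so s ≈ 0.62·0.38·(-1.96)²/(0.51−0.62)² = 74.8.
At s = 74.8: P(θ<0.51) ≈ 0.027. Adjusting to match 0.025 gives s ≈ 77.47.
So α = 0.62·77.47 ≈ 48.03, β = 0.38·77.47 ≈ 29.44.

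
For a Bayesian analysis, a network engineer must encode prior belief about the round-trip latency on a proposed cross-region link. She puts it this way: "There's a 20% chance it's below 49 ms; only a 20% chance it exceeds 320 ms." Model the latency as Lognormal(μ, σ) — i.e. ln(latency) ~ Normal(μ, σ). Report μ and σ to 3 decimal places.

μ ≈ 4.830, σ ≈ 1.115

If T ~ Lognormal(μ,σ) then ln T ~ Normal(μ,σ), so the p-quantile of ln T is μ + z_p·σ.
ln(49) = 3.892 and ln(320) = 5.768; z_{0.2} = -0.8416, z_{0.8} = 0.8416.
σ = (5.768 − 3.892)/(0.8416 − (-0.8416)) = 1.115.
μ = 3.892 − (-0.8416)·1.115 = 4.830.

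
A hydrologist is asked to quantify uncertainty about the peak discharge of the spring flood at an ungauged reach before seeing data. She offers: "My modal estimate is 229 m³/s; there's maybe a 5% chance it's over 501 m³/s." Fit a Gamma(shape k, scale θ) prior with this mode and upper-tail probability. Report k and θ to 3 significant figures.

k ≈ 5.49, θ ≈ 51

Gamma(k,θ) with k>1 has mode (k−1)θ, so θ = 229/(k−1).
Need P(X < 501) = 0.95 with θ tied to k this way. Start at k = 2, θ = 229: P(X<501) ≈ 0.642.
Too low — raise k to concentrate. Iterating converges to k ≈ 5.49.
Then θ = 229/(5.49−1) ≈ 51.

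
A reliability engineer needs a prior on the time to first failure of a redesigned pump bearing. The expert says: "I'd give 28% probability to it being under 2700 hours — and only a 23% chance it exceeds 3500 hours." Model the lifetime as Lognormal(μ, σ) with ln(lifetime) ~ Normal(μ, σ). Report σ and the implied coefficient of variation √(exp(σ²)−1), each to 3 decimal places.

σ ≈ 0.196, CV ≈ 0.198

If T ~ Lognormal(μ,σ) then ln T ~ Normal(μ,σ), so the p-quantile of ln T is μ + z_p·σ.
ln(2700) = 7.901 and ln(3500) = 8.161; z_{0.28} = -0.5828, z_{0.77} = 0.7388.
σ = (8.161 − 7.901)/(0.7388 − (-0.5828)) = 0.196.
μ = 7.901 − (-0.5828)·0.196 = 8.015.
CV = √(exp(σ²)−1) = √(exp(0.0386)−1) = 0.198.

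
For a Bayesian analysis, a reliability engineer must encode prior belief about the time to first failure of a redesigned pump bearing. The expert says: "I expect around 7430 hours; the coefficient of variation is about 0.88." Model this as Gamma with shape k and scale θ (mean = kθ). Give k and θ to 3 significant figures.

For Gamma(k, scale θ): mean = kθ, variance = kθ², so CV = 1/√k.
CV = 0.88, hence k = 1/CV² = 1.29.
Then θ = mean/k = 7430/1.29 = 5750.

k ≈ 1.29, θ ≈ 5750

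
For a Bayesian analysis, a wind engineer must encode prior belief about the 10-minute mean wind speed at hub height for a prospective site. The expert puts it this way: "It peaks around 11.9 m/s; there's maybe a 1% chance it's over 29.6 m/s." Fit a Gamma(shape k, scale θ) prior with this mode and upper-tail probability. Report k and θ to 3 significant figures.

k ≈ 6.66, θ ≈ 2.1

Gamma(k,θ) with k>1 has mode (k−1)θ, so θ = 11.9/(k−1).
Need P(X < 29.6) = 0.99 with θ tied to k this way. Start at k = 2, θ = 11.9: P(X<29.6) ≈ 0.710.
Too low — raise k to concentrate. Iterating converges to k ≈ 6.66.
Then θ = 11.9/(6.66−1) ≈ 2.1.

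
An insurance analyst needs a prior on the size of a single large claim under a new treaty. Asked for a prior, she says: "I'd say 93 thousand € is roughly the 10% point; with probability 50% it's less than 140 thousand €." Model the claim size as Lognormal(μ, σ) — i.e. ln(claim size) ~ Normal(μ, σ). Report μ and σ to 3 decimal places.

μ ≈ 4.942, σ ≈ 0.319

If T ~ Lognormal(μ,σ) then ln T ~ Normal(μ,σ), so the p-quantile of ln T is μ + z_p·σ.
ln(93) = 4.533 and ln(140) = 4.942; z_{0.1} = -1.282, z_{0.5} = 0.
σ = (4.942 − 4.533)/(0 − (-1.282)) = 0.319.
μ = 4.533 − (-1.282)·0.319 = 4.942.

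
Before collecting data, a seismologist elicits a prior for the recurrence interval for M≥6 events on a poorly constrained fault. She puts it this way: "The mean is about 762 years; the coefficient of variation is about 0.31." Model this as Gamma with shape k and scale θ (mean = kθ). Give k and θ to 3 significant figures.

For Gamma(k, scale θ): mean = kθ, variance = kθ², so CV = 1/√k.
CV = 0.31, hence k = 1/CV² = 10.4.
Then θ = mean/k = 762/10.4 = 73.2.

k ≈ 10.4, θ ≈ 73.2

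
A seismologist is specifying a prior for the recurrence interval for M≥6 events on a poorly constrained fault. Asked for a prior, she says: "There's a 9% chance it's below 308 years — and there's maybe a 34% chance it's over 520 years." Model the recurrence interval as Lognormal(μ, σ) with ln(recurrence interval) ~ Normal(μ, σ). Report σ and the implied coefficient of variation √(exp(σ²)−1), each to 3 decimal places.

σ ≈ 0.299, CV ≈ 0.306

If T ~ Lognormal(μ,σ) then ln T ~ Normal(μ,σ), so the p-quantile of ln T is μ + z_p·σ.
ln(308) = 5.73 and ln(520) = 6.254; z_{0.09} = -1.341, z_{0.66} = 0.4125.
σ = (6.254 − 5.73)/(0.4125 − (-1.341)) = 0.299.
μ = 5.73 − (-1.341)·0.299 = 6.131.
CV = √(exp(σ²)−1) = √(exp(0.0892)−1) = 0.306.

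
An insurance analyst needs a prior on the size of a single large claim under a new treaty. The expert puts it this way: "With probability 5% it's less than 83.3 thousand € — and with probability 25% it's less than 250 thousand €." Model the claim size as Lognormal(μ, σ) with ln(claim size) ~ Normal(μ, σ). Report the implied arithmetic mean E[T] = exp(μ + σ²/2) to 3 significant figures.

If T ~ Lognormal(μ,σ) then ln T ~ Normal(μ,σ), so the p-quantile of ln T is μ + z_p·σ.
ln(83.3) = 4.422 and ln(250) = 5.521; z_{0.05} = -1.645, z_{0.25} = -0.6745.
σ = (5.521 − 4.422)/(-0.6745 − (-1.645)) = 1.133.
μ = 4.422 − (-1.645)·1.133 = 6.285.
E[T] = exp(μ + σ²/2) = exp(6.285 + 0.6414) = 1020 thousand €.

E[T] ≈ 1020 thousand €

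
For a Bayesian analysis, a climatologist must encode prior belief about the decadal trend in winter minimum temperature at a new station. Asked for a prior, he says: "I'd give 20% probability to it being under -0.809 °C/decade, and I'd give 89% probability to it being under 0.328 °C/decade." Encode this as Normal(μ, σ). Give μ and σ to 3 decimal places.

μ = -0.346, σ = 0.550

For Normal(μ,σ), the p-quantile is μ + z_p·σ. Here z_{0.2} = -0.8416, z_{0.89} = 1.227.
So -0.809 = μ − 0.8416σ and 0.328 = μ + 1.227σ.
Subtracting: σ = (0.328 − -0.809)/(1.227 − (-0.8416)) = 0.550.
Then μ = -0.809 − (-0.8416)·0.550 = -0.346.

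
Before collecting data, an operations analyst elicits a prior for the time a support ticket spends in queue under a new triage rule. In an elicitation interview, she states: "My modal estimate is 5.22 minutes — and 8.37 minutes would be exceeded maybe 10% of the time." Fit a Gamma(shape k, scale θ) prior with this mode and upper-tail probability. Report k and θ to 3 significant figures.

Gamma(k,θ) with k>1 has mode (k−1)θ, so θ = 5.22/(k−1).
Need P(X < 8.37) = 0.9 with θ tied to k this way. Start at k = 2, θ = 5.22: P(X<8.37) ≈ 0.476.
Too low — raise k to concentrate. Iterating converges to k ≈ 9.43.
Then θ = 5.22/(9.43−1) ≈ 0.619.

k ≈ 9.43, θ ≈ 0.619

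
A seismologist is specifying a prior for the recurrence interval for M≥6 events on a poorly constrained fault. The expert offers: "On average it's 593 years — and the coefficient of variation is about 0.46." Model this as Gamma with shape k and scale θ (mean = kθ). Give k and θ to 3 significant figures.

k ≈ 4.73, θ ≈ 125

For Gamma(k, scale θ): mean = kθ, variance = kθ², so CV = 1/√k.
CV = 0.46, hence k = 1/CV² = 4.73.
Then θ = mean/k = 593/4.73 = 125.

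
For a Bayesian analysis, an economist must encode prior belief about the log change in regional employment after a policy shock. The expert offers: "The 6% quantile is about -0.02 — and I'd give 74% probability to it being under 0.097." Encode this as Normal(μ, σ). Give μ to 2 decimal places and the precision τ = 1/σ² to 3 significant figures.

μ = 0.06, τ = 353

The p-quantile of Normal(μ,σ) is μ + z_p·σ, with z_{0.06} = -1.555 and z_{0.74} = 0.6433.
Eliminate σ: μ = (z₂·x₁ − z₁·x₂)/(z₂ − z₁) = (0.6433·-0.02 − (-1.555)·0.097)/2.198 = 0.06.
Then σ = (x₂ − x₁)/(z₂ − z₁) = (0.097 − -0.02)/2.198 = 0.05.
Precision τ = 1/σ² = 1/0.05323² = 353.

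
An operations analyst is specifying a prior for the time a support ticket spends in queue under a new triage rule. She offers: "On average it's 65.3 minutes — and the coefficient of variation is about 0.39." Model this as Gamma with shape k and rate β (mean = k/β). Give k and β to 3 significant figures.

For Gamma(k, rate β): mean = k/β, variance = k/β², so CV = 1/√k.
CV = 0.39, hence k = 1/CV² = 6.57.
Then β = k/mean = 6.57/65.3 = 0.101.

k ≈ 6.57, β ≈ 0.101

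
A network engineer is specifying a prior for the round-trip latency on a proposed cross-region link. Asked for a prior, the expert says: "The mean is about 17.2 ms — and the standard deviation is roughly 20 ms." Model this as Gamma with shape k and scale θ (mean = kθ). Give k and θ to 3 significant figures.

For Gamma(k, scale θ): mean = kθ, variance = kθ², so CV = 1/√k.
CV = SD/mean = 20/17.2 = 1.163, hence k = 1/CV² = 0.74.
Then θ = mean/k = 17.2/0.74 = 23.3.

k ≈ 0.74, θ ≈ 23.3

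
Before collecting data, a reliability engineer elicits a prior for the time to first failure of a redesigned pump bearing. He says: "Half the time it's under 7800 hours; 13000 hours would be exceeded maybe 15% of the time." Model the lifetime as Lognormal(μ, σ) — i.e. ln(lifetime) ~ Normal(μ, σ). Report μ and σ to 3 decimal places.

If T ~ Lognormal(μ,σ) then ln T ~ Normal(μ,σ), so the p-quantile of ln T is μ + z_p·σ.
ln(7800) = 8.962 and ln(13000) = 9.473; z_{0.5} = 0, z_{0.85} = 1.036.
σ = (9.473 − 8.962)/(1.036 − (0)) = 0.493.
μ = 8.962 − (0)·0.493 = 8.962.

μ ≈ 8.962, σ ≈ 0.493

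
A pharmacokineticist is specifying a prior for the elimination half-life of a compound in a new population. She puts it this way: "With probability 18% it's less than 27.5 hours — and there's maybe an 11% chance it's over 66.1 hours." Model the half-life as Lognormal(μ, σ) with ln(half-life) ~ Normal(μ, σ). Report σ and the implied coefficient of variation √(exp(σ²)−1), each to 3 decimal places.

σ ≈ 0.409, CV ≈ 0.427

If T ~ Lognormal(μ,σ) then ln T ~ Normal(μ,σ), so the p-quantile of ln T is μ + z_p·σ.
ln(27.5) = 3.314 and ln(66.1) = 4.191; z_{0.18} = -0.9154, z_{0.89} = 1.227.
σ = (4.191 − 3.314)/(1.227 − (-0.9154)) = 0.409.
μ = 3.314 − (-0.9154)·0.409 = 3.689.
CV = √(exp(σ²)−1) = √(exp(0.1676)−1) = 0.427.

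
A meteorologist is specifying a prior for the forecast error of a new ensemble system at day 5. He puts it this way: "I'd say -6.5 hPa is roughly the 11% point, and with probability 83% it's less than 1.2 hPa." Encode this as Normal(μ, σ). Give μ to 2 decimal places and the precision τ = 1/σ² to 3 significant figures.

The p-quantile of Normal(μ,σ) is μ + z_p·σ, with z_{0.11} = -1.227 and z_{0.83} = 0.9542.
Eliminate σ: μ = (z₂·x₁ − z₁·x₂)/(z₂ − z₁) = (0.9542·-6.5 − (-1.227)·1.2)/2.181 = -2.17.
Then σ = (x₂ − x₁)/(z₂ − z₁) = (1.2 − -6.5)/2.181 = 3.53.
Precision τ = 1/σ² = 1/3.531² = 0.0802.

μ = -2.17, τ = 0.0802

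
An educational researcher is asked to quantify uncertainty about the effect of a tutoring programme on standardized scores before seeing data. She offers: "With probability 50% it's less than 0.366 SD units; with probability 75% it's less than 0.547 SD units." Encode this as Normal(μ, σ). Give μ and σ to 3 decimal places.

The p-quantile of Normal(μ,σ) is μ + z_p·σ, with z_{0.5} = 0 and z_{0.75} = 0.6745.
Eliminate σ: μ = (z₂·x₁ − z₁·x₂)/(z₂ − z₁) = (0.6745·0.366 − (0)·0.547)/0.6745 = 0.366.
Then σ = (x₂ − x₁)/(z₂ − z₁) = (0.547 − 0.366)/0.6745 = 0.268.

μ = 0.366, σ = 0.268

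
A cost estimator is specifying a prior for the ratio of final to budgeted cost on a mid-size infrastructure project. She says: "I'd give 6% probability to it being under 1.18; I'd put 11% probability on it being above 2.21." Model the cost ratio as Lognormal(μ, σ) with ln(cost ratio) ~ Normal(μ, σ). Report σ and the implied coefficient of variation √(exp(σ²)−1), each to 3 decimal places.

If T ~ Lognormal(μ,σ) then ln T ~ Normal(μ,σ), so the p-quantile of ln T is μ + z_p·σ.
ln(1.18) = 0.1655 and ln(2.21) = 0.793; z_{0.06} = -1.555, z_{0.89} = 1.227.
σ = (0.793 − 0.1655)/(1.227 − (-1.555)) = 0.226.
μ = 0.1655 − (-1.555)·0.226 = 0.516.
CV = √(exp(σ²)−1) = √(exp(0.0509)−1) = 0.229.

σ ≈ 0.226, CV ≈ 0.229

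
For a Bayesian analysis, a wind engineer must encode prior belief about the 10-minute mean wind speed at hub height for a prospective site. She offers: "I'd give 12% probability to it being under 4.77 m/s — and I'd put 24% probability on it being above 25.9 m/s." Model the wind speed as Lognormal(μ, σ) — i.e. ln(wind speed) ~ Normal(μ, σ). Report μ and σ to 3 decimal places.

If T ~ Lognormal(μ,σ) then ln T ~ Normal(μ,σ), so the p-quantile of ln T is μ + z_p·σ.
ln(4.77) = 1.562 and ln(25.9) = 3.254; z_{0.12} = -1.175, z_{0.76} = 0.7063.
σ = (3.254 − 1.562)/(0.7063 − (-1.175)) = 0.899.
μ = 1.562 − (-1.175)·0.899 = 2.619.

μ ≈ 2.619, σ ≈ 0.899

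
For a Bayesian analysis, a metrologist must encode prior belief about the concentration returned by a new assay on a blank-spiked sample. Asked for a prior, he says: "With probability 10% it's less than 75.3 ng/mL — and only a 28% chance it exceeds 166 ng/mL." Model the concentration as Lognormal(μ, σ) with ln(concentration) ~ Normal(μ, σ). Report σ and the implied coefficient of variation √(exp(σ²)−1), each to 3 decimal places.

σ ≈ 0.424, CV ≈ 0.444

If T ~ Lognormal(μ,σ) then ln T ~ Normal(μ,σ), so the p-quantile of ln T is μ + z_p·σ.
ln(75.3) = 4.321 and ln(166) = 5.112; z_{0.1} = -1.282, z_{0.72} = 0.5828.
σ = (5.112 − 4.321)/(0.5828 − (-1.282)) = 0.424.
μ = 4.321 − (-1.282)·0.424 = 4.865.
CV = √(exp(σ²)−1) = √(exp(0.1798)−1) = 0.444.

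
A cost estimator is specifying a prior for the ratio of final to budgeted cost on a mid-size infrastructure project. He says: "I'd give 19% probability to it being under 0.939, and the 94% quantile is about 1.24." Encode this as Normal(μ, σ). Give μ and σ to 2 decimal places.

μ = 1.05, σ = 0.12

For Normal(μ,σ), the p-quantile is μ + z_p·σ. Here z_{0.19} = -0.8779, z_{0.94} = 1.555.
So 0.939 = μ − 0.8779σ and 1.24 = μ + 1.555σ.
Subtracting: σ = (1.24 − 0.939)/(1.555 − (-0.8779)) = 0.12.
Then μ = 0.939 − (-0.8779)·0.12 = 1.05.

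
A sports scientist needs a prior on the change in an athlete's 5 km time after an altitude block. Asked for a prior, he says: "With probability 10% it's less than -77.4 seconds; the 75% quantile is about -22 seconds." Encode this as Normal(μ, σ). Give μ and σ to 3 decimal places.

μ = -41.103, σ = 28.323

The p-quantile of Normal(μ,σ) is μ + z_p·σ, with z_{0.1} = -1.282 and z_{0.75} = 0.6745.
Eliminate σ: μ = (z₂·x₁ − z₁·x₂)/(z₂ − z₁) = (0.6745·-77.4 − (-1.282)·-22)/1.956 = -41.103.
Then σ = (x₂ − x₁)/(z₂ − z₁) = (-22 − -77.4)/1.956 = 28.323.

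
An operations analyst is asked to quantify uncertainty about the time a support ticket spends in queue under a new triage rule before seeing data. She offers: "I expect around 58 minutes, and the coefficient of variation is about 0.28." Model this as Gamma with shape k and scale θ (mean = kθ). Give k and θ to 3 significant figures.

For Gamma(k, scale θ): mean = kθ, variance = kθ², so CV = 1/√k.
CV = 0.28, hence k = 1/CV² = 12.8.
Then θ = mean/k = 58/12.8 = 4.55.

k ≈ 12.8, θ ≈ 4.55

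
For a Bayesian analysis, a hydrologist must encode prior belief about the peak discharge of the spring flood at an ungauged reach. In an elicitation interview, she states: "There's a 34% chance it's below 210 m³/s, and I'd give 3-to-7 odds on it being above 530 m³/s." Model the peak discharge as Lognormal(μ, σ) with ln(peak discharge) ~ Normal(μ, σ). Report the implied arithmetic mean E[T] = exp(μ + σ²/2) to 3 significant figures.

If T ~ Lognormal(μ,σ) then ln T ~ Normal(μ,σ), so the p-quantile of ln T is μ + z_p·σ.
ln(210) = 5.347 and ln(530) = 6.273; z_{0.34} = -0.4125, z_{0.7} = 0.5244.
σ = (6.273 − 5.347)/(0.5244 − (-0.4125)) = 0.988.
μ = 5.347 − (-0.4125)·0.988 = 5.755.
E[T] = exp(μ + σ²/2) = exp(5.755 + 0.4882) = 514 m³/s.

E[T] ≈ 514 m³/s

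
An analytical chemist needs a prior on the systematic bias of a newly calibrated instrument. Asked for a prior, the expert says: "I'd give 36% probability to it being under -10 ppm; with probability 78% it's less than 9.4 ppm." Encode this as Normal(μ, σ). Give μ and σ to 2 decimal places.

For Normal(μ,σ), the p-quantile is μ + z_p·σ. Here z_{0.36} = -0.3585, z_{0.78} = 0.7722.
So -10 = μ − 0.3585σ and 9.4 = μ + 0.7722σ.
Subtracting: σ = (9.4 − -10)/(0.7722 − (-0.3585)) = 17.16.
Then μ = -10 − (-0.3585)·17.16 = -3.85.

μ = -3.85, σ = 17.16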